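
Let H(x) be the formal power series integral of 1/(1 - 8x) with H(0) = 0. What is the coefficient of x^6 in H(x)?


1/(1 - 8x) = sum_{k>=0} 8^k x^k. Integrating termwise with H(0) = 0:
H(x) = sum_{k>=0} 8^k x^(k+1) / (k+1) = sum_{m>=1} 8^(m-1) x^m / m.
For m = 6: 8^5/6 = 32768/6 = 16384/3.

16384/3


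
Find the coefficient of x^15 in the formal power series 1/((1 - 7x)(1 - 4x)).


By partial fractions or Cauchy convolution:
The coefficient equals sum_{k=0}^{15} 7^k * 4^(15-k).
= 11076211867435

11076211867435


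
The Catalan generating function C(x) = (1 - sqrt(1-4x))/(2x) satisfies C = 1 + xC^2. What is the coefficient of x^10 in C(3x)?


Substituting x -> 3x scales the n-th coefficient by 3^n, so [x^10] C(3x) = 3^10 * C_10.
C_10 = C(2*10, 10)/(11) = 184756/11 = 16796.
So 3^10 * 16796 = 59049 * 16796 = 991787004.

991787004


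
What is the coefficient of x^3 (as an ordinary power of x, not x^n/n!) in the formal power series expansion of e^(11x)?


The exponential series is e^y = sum_{k>=0} y^k / k!. Substituting y = 11x gives
e^(11x) = sum_{k>=0} 11^k x^k / k!.
So the coefficient of x^n is a^n/n! with a = 11, n = 3:
11^3 / 3! = 1331/6 = 1331/6

1331/6


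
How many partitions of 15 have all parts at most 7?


Using the generating function (1-x)^(-1)(1-x^2)^(-1)...(1-x^7)^(-1),
the coefficient of x^15 counts these restricted partitions.
Result = 131

131


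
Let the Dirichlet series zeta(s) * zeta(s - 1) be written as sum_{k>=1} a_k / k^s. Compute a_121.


Convolution gives a_k = sum_{d | k} d * 1 = sum_{d | k} d = sigma(k), the sum of positive divisors of k.
For k = 121, the divisors are 1, 11, 121, so
sigma(121) = 1 + 11 + 121 = 133.

133


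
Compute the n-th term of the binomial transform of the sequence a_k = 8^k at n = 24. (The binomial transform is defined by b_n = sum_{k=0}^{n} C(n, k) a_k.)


With a_k = 8^k, b_n = sum_{k=0}^{n} C(n, k) 8^k = (1 + 8)^n by the binomial theorem.
For n = 24: (1 + 8)^24 = 9^24 = 79766443076872509863361.

79766443076872509863361


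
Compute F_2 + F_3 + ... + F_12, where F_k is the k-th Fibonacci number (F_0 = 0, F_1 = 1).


Use the identity sum_{k=0}^{N} F_k = F_{N+2} - 1 (which follows from F_{k+2} - F_{k+1} = F_k). Then
sum_{k=2}^{12} F_k = (F_{14} - 1) - (F_{3} - 1) = F_{14} - F_{3}.
Computing: F_{14} = 377, F_{3} = 2, so
Sum = 377 - 2 = 375.

375


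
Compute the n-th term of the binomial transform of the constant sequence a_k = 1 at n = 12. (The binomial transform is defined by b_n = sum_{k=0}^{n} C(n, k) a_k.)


With a_k = 1 for all k, b_n = sum_{k=0}^{n} C(n, k) = 2^n by the binomial theorem.
For n = 12: 2^12 = 4096.

4096


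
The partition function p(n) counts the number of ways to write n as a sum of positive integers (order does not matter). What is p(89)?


Using the generating function prod_{k>=1} 1/(1-x^k), we compute p(89).
By dynamic programming over parts 1 through 89:
p(89) = 49995925

49995925


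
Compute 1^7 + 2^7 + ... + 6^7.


This power sum has a closed form given by Faulhaber's formula
sum_{k=1}^{m} k^p = (1 / (p + 1)) * sum_{j=0}^{p} C(p + 1, j) B_j m^(p + 1 - j),
but for small m direct computation is fastest:
1 + 128 + 2187 + 16384 + 78125 + 279936 = 376761.

376761


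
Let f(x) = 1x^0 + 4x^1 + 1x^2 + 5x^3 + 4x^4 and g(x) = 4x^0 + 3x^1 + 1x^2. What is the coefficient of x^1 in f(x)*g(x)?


Cauchy product at x^1:
1*3 + 4*4
= 19

19


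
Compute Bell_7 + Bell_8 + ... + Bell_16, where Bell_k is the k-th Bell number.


Recall Bell_k counts set partitions of a k-set (with Bell_0 = 1 by convention).
Bell_7 through Bell_16: 877, 4140, 21147, 115975, 678570, 4213597, 27644437, 190899322, 1382958545, 10480142147
Sum = 877 + 4140 + 21147 + 115975 + 678570 + 4213597 + 27644437 + 190899322 + 1382958545 + 10480142147 = 12086678757.

12086678757


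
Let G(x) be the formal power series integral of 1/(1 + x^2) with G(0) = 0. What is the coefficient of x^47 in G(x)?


1/(1 + x^2) = sum_{j>=0} (-1)^j x^(2j). Integrating termwise with G(0) = 0:
G(x) = sum_{j>=0} (-1)^j x^(2j+1) / (2j+1) = arctan(x).
Only odd powers are nonzero. For x^47 write 47 = 2*23 + 1, giving
(-1)^23 / 47 = -1/47 = -1/47.

-1/47


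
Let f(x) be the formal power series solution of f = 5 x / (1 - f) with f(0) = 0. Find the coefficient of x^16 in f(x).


Apply Lagrange inversion: f = 5 x * phi(f) with phi(t) = 1/(1 - t), so
[x^n] f = 5^n * (1/n) [t^(n-1)] phi(t)^n = 5^n * (1/n) [t^(n-1)] (1 - t)^(-n) = 5^n * (1/n) C(2n - 2, n - 1) = 5^n * C_{n-1}.
For n = 16: C_15 = C(30, 15) / 16 = 155117520/16 = 9694845.
With the 5^16 = 152587890625 factor, the coefficient is 152587890625 * 9694845 = 1479315948486328125.

1479315948486328125


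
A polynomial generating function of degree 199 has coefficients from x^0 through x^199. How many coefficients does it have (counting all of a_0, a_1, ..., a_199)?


A polynomial of degree 199 takes the form a_0 + a_1 x + ... + a_199 x^199.
The number of coefficients is 199 + 1 = 200.

200


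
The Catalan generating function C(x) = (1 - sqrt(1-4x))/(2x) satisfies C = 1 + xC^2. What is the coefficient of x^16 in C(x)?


Substituting x -> x scales the n-th coefficient by 1, so [x^16] C(x) = C_16.
C_16 = C(2*16, 16)/(17) = 601080390/17 = 35357670.
= 35357670.

35357670


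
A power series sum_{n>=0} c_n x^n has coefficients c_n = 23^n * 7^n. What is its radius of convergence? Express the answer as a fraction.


By the root test (Cauchy-Hadamard), the radius is R = 1 / limsup_n |c_n|^(1/n).
Here |c_n|^(1/n) = (23^n * 7^n)^(1/n) = 23 * 7 = 161 for all n.
So R = 1/161 = 1/161.

1/161


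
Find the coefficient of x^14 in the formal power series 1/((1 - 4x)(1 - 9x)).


By partial fractions or Cauchy convolution:
The coefficient equals sum_{k=0}^{14} 4^k * 9^(14-k).
= 41178011670565

41178011670565


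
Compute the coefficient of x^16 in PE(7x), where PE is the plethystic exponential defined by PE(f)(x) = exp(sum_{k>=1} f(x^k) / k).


With f(x) = 7x, the exponent is sum_{k>=1} 7 x^k / k = 7 * (-ln(1 - x)). Exponentiating:
PE(7x) = exp(-7 ln(1 - x)) = 1/(1 - x)^7.
By the negative binomial expansion, [x^n] 1/(1 - x)^7 = C(n + 6, 6).
For n = 16: C(22, 6) = 74613.

74613


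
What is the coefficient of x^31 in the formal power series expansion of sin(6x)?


The Maclaurin series is sin(t) = sum_{k>=0} (-1)^k t^(2k+1) / (2k+1)!, so substituting t = 6x, only odd powers of x are nonzero, with coefficient of x^(2k+1) equal to (-1)^k 6^(2k+1) / (2k+1)!.
Write 31 = 2*15 + 1, giving the coefficient (-1)^15 * 6^31 / 31! = -1326443518324400147398656/8222838654177922817725562880000000 = -4132485216/25617946563506171875.

-4132485216/25617946563506171875


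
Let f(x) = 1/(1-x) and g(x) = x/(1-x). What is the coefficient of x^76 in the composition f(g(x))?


First simplify the composition: f(g(x)) = 1/(1 - x/(1-x)) = (1-x)/((1-x) - x) = (1-x)/(1-2x).
Now extract the coefficient. Write (1-x)/(1-2x) = 1/(1-2x) - x/(1-2x).
The coefficient of x^n in 1/(1-2x) is 2^n, and in x/(1-2x) is 2^(n-1) (for n >= 1).
So the coefficient of x^76 is 2^76 - 2^75 = 75557863725914323419136 - 37778931862957161709568 = 37778931862957161709568.

37778931862957161709568


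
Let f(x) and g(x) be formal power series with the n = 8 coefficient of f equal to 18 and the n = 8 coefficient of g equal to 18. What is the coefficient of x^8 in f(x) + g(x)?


Addition of formal power series is termwise.
The coefficient of x^8 in f + g = 18 + 18
= 36

36


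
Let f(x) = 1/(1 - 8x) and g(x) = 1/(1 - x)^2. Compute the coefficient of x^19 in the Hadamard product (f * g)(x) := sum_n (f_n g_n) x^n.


f has coefficients f_k = 8^k. For g = 1/(1 - x)^2 the coefficient is g_k = C(k + 1, 1) = k + 1. The Hadamard coefficient is (f * g)_k = 8^k * (k + 1).
For k = 19: 8^19 * 20 = 144115188075855872 * 20 = 2882303761517117440.

2882303761517117440


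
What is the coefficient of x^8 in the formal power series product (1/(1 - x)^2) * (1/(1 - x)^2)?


Combine the factors: (1/(1 - x)^2) * (1/(1 - x)^2) = 1/(1 - x)^4.
Then use 1/(1 - x)^r = sum_{k>=0} C(k + r - 1, r - 1) x^k with r = 4 and k = 8:
C(11, 3) = 165.

165


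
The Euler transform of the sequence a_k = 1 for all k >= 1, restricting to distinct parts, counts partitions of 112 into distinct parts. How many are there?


Partitions of 112 into distinct parts can be computed via generating function.
Product (1+x)(1+x^2)(1+x^3)...
The coefficient of x^112 = 1177438

1177438


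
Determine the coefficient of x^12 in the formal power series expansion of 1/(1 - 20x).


The geometric series identity gives 1/(1 - c x) = sum_{k>=0} c^k x^k, so the coefficient of x^k is c^k.
Here c = 20 and k = 12.
Computing: 20^12 = 4096000000000000

4096000000000000


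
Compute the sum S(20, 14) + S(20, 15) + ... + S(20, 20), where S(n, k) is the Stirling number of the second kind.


By definition, S(n, k) counts partitions of an n-set into exactly k nonempty blocks.
Computing row n = 20 for k = 14..20:
S(20, k): 6302524580, 452329200, 22350954, 741285, 15675, 190, 1
Sum = 6777961885.

6777961885


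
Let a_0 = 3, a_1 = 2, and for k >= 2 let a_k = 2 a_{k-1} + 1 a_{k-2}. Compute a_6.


Iterating the recurrence forward:
a_0 = 3
a_1 = 2
a_2 = 2*2 + 1*3 = 7
a_3 = 2*7 + 1*2 = 16
a_4 = 2*16 + 1*7 = 39
a_5 = 2*39 + 1*16 = 94
a_6 = 2*94 + 1*39 = 227
So a_6 = 227.

227


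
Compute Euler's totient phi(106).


phi(n) counts integers in [1, n] coprime to n. Using the multiplicative formula phi(n) = n * prod_{p | n} (1 - 1/p):
106 = 2 * 53, so
phi(106) = 106 * (1 - 1/2) * (1 - 1/53) = 52.

52


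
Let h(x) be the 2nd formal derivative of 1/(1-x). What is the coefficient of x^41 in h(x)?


Differentiating 2 times: d^2/dx^2 [1/(1-x)] = 2!/(1-x)^3.
The expansion 1/(1-x)^3 = sum_{k>=0} C(k+2, 2) x^k, so the coefficient of x^n in 2!/(1-x)^3 is 2! * C(n+2, 2).
For n = 41: 2 * C(43, 2) = 2 * 903 = 1806

1806


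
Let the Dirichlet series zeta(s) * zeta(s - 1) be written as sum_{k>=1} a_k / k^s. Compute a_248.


Convolution gives a_k = sum_{d | k} d * 1 = sum_{d | k} d = sigma(k), the sum of positive divisors of k.
For k = 248, the divisors are 1, 2, 4, 8, 31, 62, 124, 248, so
sigma(248) = 1 + 2 + 4 + 8 + 31 + 62 + 124 + 248 = 480.

480


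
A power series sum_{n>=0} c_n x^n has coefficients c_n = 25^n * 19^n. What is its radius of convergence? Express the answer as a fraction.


By the root test (Cauchy-Hadamard), the radius is R = 1 / limsup_n |c_n|^(1/n).
Here |c_n|^(1/n) = (25^n * 19^n)^(1/n) = 25 * 19 = 475 for all n.
So R = 1/475 = 1/475.

1/475


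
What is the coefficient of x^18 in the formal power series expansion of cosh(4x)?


The Maclaurin series is cosh(t) = sum_{m>=0} t^(2m) / (2m)!, so substituting t = 4x, only even powers of x are nonzero, with coefficient of x^(2m) equal to 4^(2m) / (2m)!.
For x^18 the coefficient is 4^18/18! = 68719476736/6402373705728000 = 1048576/97692469875.

1048576/97692469875


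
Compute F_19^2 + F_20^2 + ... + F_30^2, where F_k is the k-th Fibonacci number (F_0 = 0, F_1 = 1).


There is a standard identity sum_{k=0}^{N} F_k^2 = F_N * F_{N+1} (proved inductively from the telescoping relation F_k^2 = F_k F_{k+1} - F_{k-1} F_k). Then
sum_{k=19}^{30} F_k^2 = F_30 F_31 - F_18 F_19.
Computing: F_30 = 832040, F_31 = 1346269, F_18 = 2584, F_19 = 4181.
Sum = 832040 * 1346269 - 2584 * 4181 = 1120138855056.

1120138855056


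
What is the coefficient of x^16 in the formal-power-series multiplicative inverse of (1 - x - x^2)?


Let the inverse be f(x) = sum_{k>=0} a_k x^k. From f(x) * (1 - x - x^2) = 1 and matching coefficients:
 x^0: a_0 = 1.
 x^1: a_1 - a_0 = 0, so a_1 = 1.
 x^k (k >= 2): a_k - a_{k-1} - a_{k-2} = 0, i.e. a_k = a_{k-1} + a_{k-2}.
This is the Fibonacci-type recurrence shifted so that a_0 = a_1 = 1.
Iterating: a_0=1, a_1=1, a_2=2, a_3=3, a_4=5, a_5=8, a_6=13, a_7=21, a_8=34, a_9=55, ...
a_16 = 1597.

1597


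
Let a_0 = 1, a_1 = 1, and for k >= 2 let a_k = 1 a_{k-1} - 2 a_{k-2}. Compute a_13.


Iterating the recurrence forward:
a_0 = 1
a_1 = 1
a_2 = 1*1 - 2*1 = -1
a_3 = 1*-1 - 2*1 = -3
a_4 = 1*-3 - 2*-1 = -1
a_5 = 1*-1 - 2*-3 = 5
a_6 = 1*5 - 2*-1 = 7
a_7 = 1*7 - 2*5 = -3
a_8 = 1*-3 - 2*7 = -17
a_9 = 1*-17 - 2*-3 = -11
a_10 = 1*-11 - 2*-17 = 23
a_11 = 1*23 - 2*-11 = 45
a_12 = 1*45 - 2*23 = -1
a_13 = 1*-1 - 2*45 = -91
So a_13 = -91.

-91


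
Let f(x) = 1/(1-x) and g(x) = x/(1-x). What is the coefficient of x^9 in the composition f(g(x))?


First simplify the composition: f(g(x)) = 1/(1 - x/(1-x)) = (1-x)/((1-x) - x) = (1-x)/(1-2x).
Now extract the coefficient. Write (1-x)/(1-2x) = 1/(1-2x) - x/(1-2x).
The coefficient of x^n in 1/(1-2x) is 2^n, and in x/(1-2x) is 2^(n-1) (for n >= 1).
So the coefficient of x^9 is 2^9 - 2^8 = 512 - 256 = 256.

256


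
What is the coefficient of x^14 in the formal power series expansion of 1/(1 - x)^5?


The expansion 1/(1 - x)^r = sum_{k>=0} C(k + r - 1, r - 1) x^k follows from the multiset / negative-binomial theorem (or from repeated differentiation of the geometric series).
For r = 5 and k = 14:
C(18, 4) = 6402373705728000 / (24 * 87178291200) = 3060.

3060


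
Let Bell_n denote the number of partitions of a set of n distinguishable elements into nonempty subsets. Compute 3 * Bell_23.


Bell_23 can be computed from the Bell triangle or from Dobinski's identity Bell_n = (1/e) * sum_{k>=0} k^n / k!.
Computing Bell_23 = 44152005855084346.
Then 3 * 44152005855084346 = 132456017565253038.

132456017565253038


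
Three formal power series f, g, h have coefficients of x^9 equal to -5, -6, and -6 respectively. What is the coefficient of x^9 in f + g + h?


Series addition is componentwise:
-5 + -6 + -6
= -17

-17


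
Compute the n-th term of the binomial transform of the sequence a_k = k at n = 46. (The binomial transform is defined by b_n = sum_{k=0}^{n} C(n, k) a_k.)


With a_k = k, b_n = sum_{k=0}^{n} C(n, k) k. Using k * C(n, k) = n * C(n-1, k-1) gives b_n = n * sum_{k>=1} C(n-1, k-1) = n * 2^(n-1).
For n = 46: 46 * 2^45 = 46 * 35184372088832 = 1618481116086272.

1618481116086272


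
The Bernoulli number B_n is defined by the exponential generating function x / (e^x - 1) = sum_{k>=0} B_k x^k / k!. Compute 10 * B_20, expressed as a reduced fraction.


Bernoulli numbers can also be computed recursively via B_0 = 1 and sum_{j=0}^{m} C(m+1, j) B_j = 0 for m >= 1. Odd-index Bernoulli numbers vanish for k >= 3.
Computing B_20 = -174611/330, so 10 * B_20 = 10 * -174611/330 = -174611/33.

-174611/33


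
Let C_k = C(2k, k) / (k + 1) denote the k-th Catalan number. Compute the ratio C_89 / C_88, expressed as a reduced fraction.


Using C_k = (2k)! / (k! (k+1)!), the ratio C_{k+1}/C_k simplifies to
C_{k+1}/C_k = [(2k+2)! / ((k+1)! (k+2)!)] * [k! (k+1)! / (2k)!]
 = (2k+2)(2k+1) / ((k+1)(k+2)) = 2(2k+1) / (k+2).
For k = 88: 2(2*88 + 1) / (88 + 2) = 354/90 = 59/15.

59/15


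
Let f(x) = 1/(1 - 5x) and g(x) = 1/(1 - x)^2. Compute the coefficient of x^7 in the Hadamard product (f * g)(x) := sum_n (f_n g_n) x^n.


f has coefficients f_k = 5^k. For g = 1/(1 - x)^2 the coefficient is g_k = C(k + 1, 1) = k + 1. The Hadamard coefficient is (f * g)_k = 5^k * (k + 1).
For k = 7: 5^7 * 8 = 78125 * 8 = 625000.

625000


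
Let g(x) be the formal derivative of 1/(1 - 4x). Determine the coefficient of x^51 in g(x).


Differentiate termwise: d/dx sum_{k>=0} 4^k x^k = sum_{k>=1} k 4^k x^(k-1) = sum_{j>=0} (j+1) 4^(j+1) x^j.
Equivalently, d/dx [1/(1 - 4x)] = 4/(1 - 4x)^2.
For j = 51: 52 * 4^52 = 52 * 20282409603651670423947251286016 = 1054685299389886862045257066872832.

1054685299389886862045257066872832


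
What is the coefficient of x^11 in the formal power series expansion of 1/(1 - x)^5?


The negative binomial / multiset identity is
1/(1 - x)^r = sum_{k>=0} C(k + r - 1, r - 1) x^k.
Here r = 5 and k = 11, so the coefficient is
C(11 + 4, 4) = C(15, 4)
= 1365

1365


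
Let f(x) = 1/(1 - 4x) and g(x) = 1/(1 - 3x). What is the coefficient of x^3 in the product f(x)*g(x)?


The coefficient of x^n in f*g is the Cauchy product: sum_{k=0}^{n} a^k * b^(n-k).
With a=4, b=3, n=3:
sum_{k=0}^{3} 4^k * 3^(3-k)
= 175

175


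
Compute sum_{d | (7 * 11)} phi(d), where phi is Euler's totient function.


First, 7 * 11 = 77. One classical identity is sum_{d | n} phi(d) = n (each k in [1, n] has a unique gcd with n, and among the k's with gcd(k, n) = n/d there are phi(d) of them). So the sum equals 77. We also verify directly:
Divisors of 77: 1, 7, 11, 77.
phi values: 1, 6, 10, 60.
Sum = 77.

77


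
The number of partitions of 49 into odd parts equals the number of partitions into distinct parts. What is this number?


Computing partitions of 49 into odd parts (1, 3, 5, ...):
Using the generating function prod_{k>=0} 1/(1-x^(2k+1)),
the count is 3264

3264


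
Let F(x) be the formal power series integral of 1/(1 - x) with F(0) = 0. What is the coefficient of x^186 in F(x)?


1/(1 - x) = sum_{k>=0} x^k. Integrating termwise and using F(0) = 0 gives
F(x) = sum_{k>=0} x^(k+1) / (k+1) = sum_{m>=1} x^m / m = -ln(1 - x).
So the coefficient of x^186 is 1/186 = 1/186.

1/186


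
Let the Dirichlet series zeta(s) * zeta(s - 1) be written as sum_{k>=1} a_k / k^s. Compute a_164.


Convolution gives a_k = sum_{d | k} d * 1 = sum_{d | k} d = sigma(k), the sum of positive divisors of k.
For k = 164, the divisors are 1, 2, 4, 41, 82, 164, so
sigma(164) = 1 + 2 + 4 + 41 + 82 + 164 = 294.

294


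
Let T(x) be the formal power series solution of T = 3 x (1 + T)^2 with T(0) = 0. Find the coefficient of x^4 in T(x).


Apply the Lagrange inversion formula: if T = 3 x * phi(T) with phi(t) = (1 + t)^2, then [x^n] T = 3^n * (1/n) [t^(n-1)] phi(t)^n = 3^n * (1/n) [t^(n-1)] (1 + t)^(2n) = 3^n * (1/n) C(2n, n-1).
Using the identity C(2n, n-1) = C(2n, n) * n / (n+1), the unscaled factor equals C(2n, n) / (n+1) = C_n, the n-th Catalan number.
For n = 4: C_4 = C(8, 4) / 5 = 70/5 = 14.
With the 3^4 = 81 factor, the coefficient is 81 * 14 = 1134.

1134


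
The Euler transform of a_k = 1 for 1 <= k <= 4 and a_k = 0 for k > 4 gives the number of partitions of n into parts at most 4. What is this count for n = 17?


Partitions of 17 into parts at most 4:
Using generating function (1-x)^(-1)(1-x^2)^(-1)...(1-x^4)^(-1),
the coefficient of x^17 = 72

72


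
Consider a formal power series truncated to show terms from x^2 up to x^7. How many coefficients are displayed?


From x^2 to x^7 inclusive, the count is 7 - 2 + 1 = 6.

6


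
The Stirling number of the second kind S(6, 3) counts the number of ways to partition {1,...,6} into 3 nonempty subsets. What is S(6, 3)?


Using the explicit formula S(n,k) = (1/k!) sum_{j=0}^{k} (-1)^(k-j) C(k,j) j^n:
S(6, 3) = 90
Equivalently, S(n,k) is n! times the coefficient of x^n in the EGF (e^x - 1)^k / k!.

90


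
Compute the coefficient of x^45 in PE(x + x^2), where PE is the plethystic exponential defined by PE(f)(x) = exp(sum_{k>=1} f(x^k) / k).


With f(x) = x + x^2, the exponent is sum_{k>=1} (x^k + x^(2k)) / k = -ln(1 - x) - ln(1 - x^2). Exponentiating:
PE(x + x^2) = 1 / ((1 - x)(1 - x^2)).
This is the generating function for partitions of n into parts of size 1 or 2. The number of 2's can be any j in 0..22, and the rest are 1's, so
[x^45] = floor(45/2) + 1 = 23.

23


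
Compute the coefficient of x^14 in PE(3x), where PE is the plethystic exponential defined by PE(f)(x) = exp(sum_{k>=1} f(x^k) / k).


With f(x) = 3x, the exponent is sum_{k>=1} 3 x^k / k = 3 * (-ln(1 - x)). Exponentiating:
PE(3x) = exp(-3 ln(1 - x)) = 1/(1 - x)^3.
By the negative binomial expansion, [x^n] 1/(1 - x)^3 = C(n + 2, 2).
For n = 14: C(16, 2) = 120.

120


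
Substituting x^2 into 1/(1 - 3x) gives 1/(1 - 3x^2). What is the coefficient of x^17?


Since 1/(1 - 3x^2) only has even powers of x,
the coefficient of x^17 (odd) is 0.

0


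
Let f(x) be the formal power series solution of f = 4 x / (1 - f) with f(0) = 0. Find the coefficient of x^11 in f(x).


Apply Lagrange inversion: f = 4 x * phi(f) with phi(t) = 1/(1 - t), so
[x^n] f = 4^n * (1/n) [t^(n-1)] phi(t)^n = 4^n * (1/n) [t^(n-1)] (1 - t)^(-n) = 4^n * (1/n) C(2n - 2, n - 1) = 4^n * C_{n-1}.
For n = 11: C_10 = C(20, 10) / 11 = 184756/11 = 16796.
With the 4^11 = 4194304 factor, the coefficient is 4194304 * 16796 = 70447529984.

70447529984


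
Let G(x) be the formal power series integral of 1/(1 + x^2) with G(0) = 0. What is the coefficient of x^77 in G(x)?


1/(1 + x^2) = sum_{j>=0} (-1)^j x^(2j). Integrating termwise with G(0) = 0:
G(x) = sum_{j>=0} (-1)^j x^(2j+1) / (2j+1) = arctan(x).
Only odd powers are nonzero. For x^77 write 77 = 2*38 + 1, giving
(-1)^38 / 77 = 1/77 = 1/77.

1/77


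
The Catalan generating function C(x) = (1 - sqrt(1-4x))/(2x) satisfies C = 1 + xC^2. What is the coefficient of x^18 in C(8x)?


Substituting x -> 8x scales the n-th coefficient by 8^n, so [x^18] C(8x) = 8^18 * C_18.
C_18 = C(2*18, 18)/(19) = 9075135300/19 = 477638700.
So 8^18 * 477638700 = 18014398509481984 * 477638700 = 8604373885350912511180800.

8604373885350912511180800


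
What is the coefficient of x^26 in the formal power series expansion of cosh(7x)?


The Maclaurin series is cosh(t) = sum_{m>=0} t^(2m) / (2m)!, so substituting t = 7x, only even powers of x are nonzero, with coefficient of x^(2m) equal to 7^(2m) / (2m)!.
For x^26 the coefficient is 7^26/26! = 9387480337647754305649/403291461126605635584000000 = 27368747340080916343/1175776854596517888000000.

27368747340080916343/1175776854596517888000000


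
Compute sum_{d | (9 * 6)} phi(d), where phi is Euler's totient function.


First, 9 * 6 = 54. One classical identity is sum_{d | n} phi(d) = n (each k in [1, n] has a unique gcd with n, and among the k's with gcd(k, n) = n/d there are phi(d) of them). So the sum equals 54. We also verify directly:
Divisors of 54: 1, 2, 3, 6, 9, 18, 27, 54.
phi values: 1, 1, 2, 2, 6, 6, 18, 18.
Sum = 54.

54


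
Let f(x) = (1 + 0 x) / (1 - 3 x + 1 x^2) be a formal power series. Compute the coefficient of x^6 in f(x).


Write f(x) = sum_{k>=0} a_k x^k. Multiplying both sides by 1 - 3 x + 1 x^2 gives
(1 - 3 x + 1 x^2) sum_{k>=0} a_k x^k = 1 + 0 x.
Matching coefficients:
 x^0: a_0 = 1
 x^1: a_1 - 3 a_0 = 0  =>  a_1 = 3*1 + 0 = 3
 x^k (k >= 2): a_k = 3 a_{k-1} - 1 a_{k-2}.
Iterating: a_2 = 8, a_3 = 21, a_4 = 55, a_5 = 144, a_6 = 377.
So the coefficient of x^6 is 377.

377


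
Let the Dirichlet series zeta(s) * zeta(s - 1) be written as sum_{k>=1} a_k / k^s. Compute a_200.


Convolution gives a_k = sum_{d | k} d * 1 = sum_{d | k} d = sigma(k), the sum of positive divisors of k.
For k = 200, the divisors are 1, 2, 4, 5, 8, 10, 20, 25, 40, 50, 100, 200, so
sigma(200) = 1 + 2 + 4 + 5 + 8 + 10 + 20 + 25 + 40 + 50 + 100 + 200 = 465.

465


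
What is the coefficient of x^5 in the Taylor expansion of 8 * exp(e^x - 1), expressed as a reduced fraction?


exp(e^x - 1) = sum_{k>=0} Bell_k x^k / k!, where Bell_k is the k-th Bell number.
So the coefficient of x^5 is 8 * Bell_5 / 5!.
Computing: Bell_5 = 52 and 5! = 120, giving
8 * 52/120 = 52/15.

52/15


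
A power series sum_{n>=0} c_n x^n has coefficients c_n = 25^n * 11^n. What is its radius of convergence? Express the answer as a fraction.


By the root test (Cauchy-Hadamard), the radius is R = 1 / limsup_n |c_n|^(1/n).
Here |c_n|^(1/n) = (25^n * 11^n)^(1/n) = 25 * 11 = 275 for all n.
So R = 1/275 = 1/275.

1/275


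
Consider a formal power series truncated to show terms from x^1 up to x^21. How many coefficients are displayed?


From x^1 to x^21 inclusive, the count is 21 - 1 + 1 = 21.

21


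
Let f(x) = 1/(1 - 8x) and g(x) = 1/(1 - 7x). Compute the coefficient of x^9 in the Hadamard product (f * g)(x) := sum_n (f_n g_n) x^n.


f has coefficients f_k = 8^k and g has coefficients g_k = 7^k, so the Hadamard product has coefficient (f*g)_k = 8^k * 7^k = 56^k.
For k = 9: 56^9 = 5416169448144896.

5416169448144896


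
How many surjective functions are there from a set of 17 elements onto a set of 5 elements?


By inclusion-exclusion on which target elements are missed, the number of surjections from an n-set onto a k-set is
surj(n, k) = sum_{j=0}^{k} (-1)^j C(k, j) (k - j)^n.
Equivalently surj(n, k) = k! * S(n, k), where S(n, k) is the Stirling number of the second kind.
For n = 17, k = 5:
S(17, 5) = 5652751651, so
surj = 5! * 5652751651 = 120 * 5652751651 = 678330198120.

678330198120


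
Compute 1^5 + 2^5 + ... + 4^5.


This power sum has a closed form given by Faulhaber's formula
sum_{k=1}^{m} k^p = (1 / (p + 1)) * sum_{j=0}^{p} C(p + 1, j) B_j m^(p + 1 - j),
but for small m direct computation is fastest:
1 + 32 + 243 + 1024 = 1300.

1300


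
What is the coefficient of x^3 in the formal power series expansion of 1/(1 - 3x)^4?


The general identity 1/(1 - c x)^r = sum_{k>=0} c^k C(k + r - 1, r - 1) x^k follows by substituting y = c x into 1/(1 - y)^r = sum_{k>=0} C(k + r - 1, r - 1) y^k.
For c = 3, r = 4, k = 3:
3^3 * C(6, 3) = 27 * 20 = 540.

540


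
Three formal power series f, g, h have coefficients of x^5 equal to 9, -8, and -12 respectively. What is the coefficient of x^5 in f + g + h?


Series addition is componentwise:
9 + -8 + -12
= -11

-11


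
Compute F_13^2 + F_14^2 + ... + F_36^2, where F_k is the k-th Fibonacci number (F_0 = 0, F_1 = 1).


There is a standard identity sum_{k=0}^{N} F_k^2 = F_N * F_{N+1} (proved inductively from the telescoping relation F_k^2 = F_k F_{k+1} - F_{k-1} F_k). Then
sum_{k=13}^{36} F_k^2 = F_36 F_37 - F_12 F_13.
Computing: F_36 = 14930352, F_37 = 24157817, F_12 = 144, F_13 = 233.
Sum = 14930352 * 24157817 - 144 * 233 = 360684711328032.

360684711328032


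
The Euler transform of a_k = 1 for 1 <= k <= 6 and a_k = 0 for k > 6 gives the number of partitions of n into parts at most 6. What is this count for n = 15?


Partitions of 15 into parts at most 6:
Using generating function (1-x)^(-1)(1-x^2)^(-1)...(1-x^6)^(-1),
the coefficient of x^15 = 110

110


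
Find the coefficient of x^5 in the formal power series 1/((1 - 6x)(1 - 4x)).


By partial fractions or Cauchy convolution:
The coefficient equals sum_{k=0}^{5} 6^k * 4^(5-k).
= 21280

21280


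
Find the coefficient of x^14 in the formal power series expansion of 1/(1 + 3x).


Write 1/(1 + c x) = 1/(1 - (-c) x) and apply the geometric-series identity
1/(1 - y) = sum_{k>=0} y^k to get 1/(1 + c x) = sum_{k>=0} (-c)^k x^k.
So the coefficient of x^k is (-c)^k = (-1)^k * c^k.
Here c = 3 and k = 14:
(-3)^14 = 1 * 4782969 = 4782969

4782969


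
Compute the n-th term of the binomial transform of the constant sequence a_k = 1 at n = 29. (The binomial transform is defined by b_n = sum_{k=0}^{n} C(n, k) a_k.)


With a_k = 1 for all k, b_n = sum_{k=0}^{n} C(n, k) = 2^n by the binomial theorem.
For n = 29: 2^29 = 536870912.

536870912


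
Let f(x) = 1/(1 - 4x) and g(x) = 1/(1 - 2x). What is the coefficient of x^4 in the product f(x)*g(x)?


The coefficient of x^n in f*g is the Cauchy product: sum_{k=0}^{n} a^k * b^(n-k).
With a=4, b=2, n=4:
sum_{k=0}^{4} 4^k * 2^(4-k)
= 496

496


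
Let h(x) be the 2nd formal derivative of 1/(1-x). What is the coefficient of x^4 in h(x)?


Differentiating 2 times: d^2/dx^2 [1/(1-x)] = 2!/(1-x)^3.
The expansion 1/(1-x)^3 = sum_{k>=0} C(k+2, 2) x^k, so the coefficient of x^n in 2!/(1-x)^3 is 2! * C(n+2, 2).
For n = 4: 2 * C(6, 2) = 2 * 15 = 30

30


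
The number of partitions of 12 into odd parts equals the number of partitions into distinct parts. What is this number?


Computing partitions of 12 into odd parts (1, 3, 5, ...):
Using the generating function prod_{k>=0} 1/(1-x^(2k+1)),
the count is 15

15


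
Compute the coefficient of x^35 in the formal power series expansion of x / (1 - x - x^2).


Let f(x) = sum_{k>=0} a_k x^k. Multiplying f(x) * (1 - x - x^2) = x and matching coefficients gives a_0 = 0, a_1 = 1, and a_k = a_{k-1} + a_{k-2} for k >= 2. These are the Fibonacci numbers F_k.
Iterating from F_0 = 0, F_1 = 1:
F_0=0, F_1=1, F_2=1, F_3=2, F_4=3, F_5=5, F_6=8, F_7=13, F_8=21, F_9=34, ...
F_35 = 9227465.

9227465


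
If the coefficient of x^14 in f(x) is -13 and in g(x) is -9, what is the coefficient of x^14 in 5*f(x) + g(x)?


Scalar multiplication scales coefficients: 5 * -13 = -65.
Then add the g coefficient: -65 + -9
= -74

-74


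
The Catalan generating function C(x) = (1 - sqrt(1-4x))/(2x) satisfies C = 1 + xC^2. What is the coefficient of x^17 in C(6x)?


Substituting x -> 6x scales the n-th coefficient by 6^n, so [x^17] C(6x) = 6^17 * C_17.
C_17 = C(2*17, 17)/(18) = 2333606220/18 = 129644790.
So 6^17 * 129644790 = 16926659444736 * 129644790 = 2194453209114315325440.

2194453209114315325440


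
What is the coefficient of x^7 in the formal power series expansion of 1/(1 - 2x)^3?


The general identity 1/(1 - c x)^r = sum_{k>=0} c^k C(k + r - 1, r - 1) x^k follows by substituting y = c x into 1/(1 - y)^r = sum_{k>=0} C(k + r - 1, r - 1) y^k.
For c = 2, r = 3, k = 7:
2^7 * C(9, 2) = 128 * 36 = 4608.

4608


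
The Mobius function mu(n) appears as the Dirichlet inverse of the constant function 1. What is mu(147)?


147 has a squared prime factor, so mu(147) = 0.
Factorization reveals a repeated prime.

0


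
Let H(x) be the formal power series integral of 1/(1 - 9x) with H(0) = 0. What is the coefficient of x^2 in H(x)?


1/(1 - 9x) = sum_{k>=0} 9^k x^k. Integrating termwise with H(0) = 0:
H(x) = sum_{k>=0} 9^k x^(k+1) / (k+1) = sum_{m>=1} 9^(m-1) x^m / m.
For m = 2: 9^1/2 = 9/2 = 9/2.

9/2


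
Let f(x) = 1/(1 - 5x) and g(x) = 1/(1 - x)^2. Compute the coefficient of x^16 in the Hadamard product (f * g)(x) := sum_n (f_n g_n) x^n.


f has coefficients f_k = 5^k. For g = 1/(1 - x)^2 the coefficient is g_k = C(k + 1, 1) = k + 1. The Hadamard coefficient is (f * g)_k = 5^k * (k + 1).
For k = 16: 5^16 * 17 = 152587890625 * 17 = 2593994140625.

2593994140625


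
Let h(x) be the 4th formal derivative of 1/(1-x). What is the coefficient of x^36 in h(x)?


Differentiating 4 times: d^4/dx^4 [1/(1-x)] = 4!/(1-x)^5.
The expansion 1/(1-x)^5 = sum_{k>=0} C(k+4, 4) x^k, so the coefficient of x^n in 4!/(1-x)^5 is 4! * C(n+4, 4).
For n = 36: 24 * C(40, 4) = 24 * 91390 = 2193360

2193360


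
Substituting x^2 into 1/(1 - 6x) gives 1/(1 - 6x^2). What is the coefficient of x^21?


Since 1/(1 - 6x^2) only has even powers of x,
the coefficient of x^21 (odd) is 0.

0


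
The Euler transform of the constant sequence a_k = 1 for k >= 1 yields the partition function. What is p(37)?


The Euler transform converts the sequence a_k = 1 into the number of integer partitions.
Using the recurrence or dynamic programming:
p(37) = 21637

21637


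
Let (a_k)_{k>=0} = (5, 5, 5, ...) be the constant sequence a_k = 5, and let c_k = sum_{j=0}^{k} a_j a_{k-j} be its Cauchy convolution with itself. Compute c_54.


Since a_j = 5 for all j >= 0, the convolution sum becomes
c_k = sum_{j=0}^{k} 5 * 5 = 25 * (k + 1).
Equivalently, the generating function of (a_k) is 5/(1 - x) and its square is 25/(1 - x)^2 = sum_{k>=0} 25(k + 1) x^k.
For k = 54: 25 * 55 = 1375.

1375


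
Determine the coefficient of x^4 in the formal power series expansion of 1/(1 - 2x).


The geometric series identity gives 1/(1 - c x) = sum_{k>=0} c^k x^k, so the coefficient of x^k is c^k.
Here c = 2 and k = 4.
Computing: 2^4 = 16

16


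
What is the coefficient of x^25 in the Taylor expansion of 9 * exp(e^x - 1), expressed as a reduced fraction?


exp(e^x - 1) = sum_{k>=0} Bell_k x^k / k!, where Bell_k is the k-th Bell number.
So the coefficient of x^25 is 9 * Bell_25 / 25!.
Computing: Bell_25 = 4638590332229999353 and 25! = 15511210043330985984000000, giving
9 * 4638590332229999353/15511210043330985984000000 = 356814640940769181/132574444814794752000000.

356814640940769181/132574444814794752000000


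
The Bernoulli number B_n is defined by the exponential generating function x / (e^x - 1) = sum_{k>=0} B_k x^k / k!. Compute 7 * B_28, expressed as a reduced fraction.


Bernoulli numbers can also be computed recursively via B_0 = 1 and sum_{j=0}^{m} C(m+1, j) B_j = 0 for m >= 1. Odd-index Bernoulli numbers vanish for k >= 3.
Computing B_28 = -23749461029/870, so 7 * B_28 = 7 * -23749461029/870 = -166246227203/870.

-166246227203/870


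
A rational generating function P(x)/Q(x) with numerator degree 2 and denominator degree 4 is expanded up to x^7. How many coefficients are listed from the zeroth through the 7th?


Expanding up to x^7 gives the coefficients for x^0, x^1, ..., x^7.
That is 7 + 1 = 8 coefficients in total.

8


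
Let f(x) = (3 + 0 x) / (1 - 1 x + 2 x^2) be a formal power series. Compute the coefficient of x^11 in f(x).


Write f(x) = sum_{k>=0} a_k x^k. Multiplying both sides by 1 - 1 x + 2 x^2 gives
(1 - 1 x + 2 x^2) sum_{k>=0} a_k x^k = 3 + 0 x.
Matching coefficients:
 x^0: a_0 = 3
 x^1: a_1 - 1 a_0 = 0  =>  a_1 = 1*3 + 0 = 3
 x^k (k >= 2): a_k = 1 a_{k-1} - 2 a_{k-2}.
Iterating: a_2 = -3, a_3 = -9, a_4 = -3, a_5 = 15, a_6 = 21, a_7 = -9, a_8 = -51, a_9 = -33, a_10 = 69, a_11 = 135.
So the coefficient of x^11 is 135.

135


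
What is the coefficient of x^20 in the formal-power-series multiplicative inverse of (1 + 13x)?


The inverse is 1/(1 + 13x). Apply the geometric identity 1/(1 - y) = sum_{k>=0} y^k with y = -13x:
1/(1 + 13x) = sum_{k>=0} (-13)^k x^k.
So the coefficient of x^20 is (-13)^20 = 19004963774880799438801.

19004963774880799438801


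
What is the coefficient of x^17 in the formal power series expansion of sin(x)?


The Maclaurin series is sin(t) = sum_{k>=0} (-1)^k t^(2k+1) / (2k+1)!, so substituting t = x, only odd powers of x are nonzero, with coefficient of x^(2k+1) equal to (-1)^k / (2k+1)!.
Write 17 = 2*8 + 1, giving the coefficient (-1)^8 / 17! = 1/355687428096000 = 1/355687428096000.

1/355687428096000


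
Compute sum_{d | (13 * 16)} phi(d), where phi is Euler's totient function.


First, 13 * 16 = 208. One classical identity is sum_{d | n} phi(d) = n (each k in [1, n] has a unique gcd with n, and among the k's with gcd(k, n) = n/d there are phi(d) of them). So the sum equals 208. We also verify directly:
Divisors of 208: 1, 2, 4, 8, 13, 16, 26, 52, 104, 208.
phi values: 1, 1, 2, 4, 12, 8, 12, 24, 48, 96.
Sum = 208.

208


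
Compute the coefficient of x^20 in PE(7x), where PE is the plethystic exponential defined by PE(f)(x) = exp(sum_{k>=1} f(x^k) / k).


With f(x) = 7x, the exponent is sum_{k>=1} 7 x^k / k = 7 * (-ln(1 - x)). Exponentiating:
PE(7x) = exp(-7 ln(1 - x)) = 1/(1 - x)^7.
By the negative binomial expansion, [x^n] 1/(1 - x)^7 = C(n + 6, 6).
For n = 20: C(26, 6) = 230230.

230230


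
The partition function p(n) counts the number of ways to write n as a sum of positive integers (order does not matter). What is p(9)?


Using the generating function prod_{k>=1} 1/(1-x^k), we compute p(9).
By dynamic programming over parts 1 through 9:
p(9) = 30

30


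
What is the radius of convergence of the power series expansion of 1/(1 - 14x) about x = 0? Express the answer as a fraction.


Expanding 1/(1 - 14x) = sum_{k>=0} 14^k x^k, the series converges when |14x| < 1, i.e., |x| < 1/14.
So the radius of convergence is 1/14 = 1/14.

1/14


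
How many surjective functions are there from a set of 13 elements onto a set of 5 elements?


By inclusion-exclusion on which target elements are missed, the number of surjections from an n-set onto a k-set is
surj(n, k) = sum_{j=0}^{k} (-1)^j C(k, j) (k - j)^n.
Equivalently surj(n, k) = k! * S(n, k), where S(n, k) is the Stirling number of the second kind.
For n = 13, k = 5:
S(13, 5) = 7508501, so
surj = 5! * 7508501 = 120 * 7508501 = 901020120.

901020120


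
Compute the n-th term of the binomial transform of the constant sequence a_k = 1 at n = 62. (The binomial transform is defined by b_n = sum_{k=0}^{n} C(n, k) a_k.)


With a_k = 1 for all k, b_n = sum_{k=0}^{n} C(n, k) = 2^n by the binomial theorem.
For n = 62: 2^62 = 4611686018427387904.

4611686018427387904


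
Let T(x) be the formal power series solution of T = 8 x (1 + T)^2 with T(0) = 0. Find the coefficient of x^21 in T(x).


Apply the Lagrange inversion formula: if T = 8 x * phi(T) with phi(t) = (1 + t)^2, then [x^n] T = 8^n * (1/n) [t^(n-1)] phi(t)^n = 8^n * (1/n) [t^(n-1)] (1 + t)^(2n) = 8^n * (1/n) C(2n, n-1).
Using the identity C(2n, n-1) = C(2n, n) * n / (n+1), the unscaled factor equals C(2n, n) / (n+1) = C_n, the n-th Catalan number.
For n = 21: C_21 = C(42, 21) / 22 = 538257874440/22 = 24466267020.
With the 8^21 = 9223372036854775808 factor, the coefficient is 9223372036854775808 * 24466267020 = 225661483078490225880764252160.

225661483078490225880764252160


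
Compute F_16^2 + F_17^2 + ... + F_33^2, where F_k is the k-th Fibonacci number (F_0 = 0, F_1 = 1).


There is a standard identity sum_{k=0}^{N} F_k^2 = F_N * F_{N+1} (proved inductively from the telescoping relation F_k^2 = F_k F_{k+1} - F_{k-1} F_k). Then
sum_{k=16}^{33} F_k^2 = F_33 F_34 - F_15 F_16.
Computing: F_33 = 3524578, F_34 = 5702887, F_15 = 610, F_16 = 987.
Sum = 3524578 * 5702887 - 610 * 987 = 20100269454616.

20100269454616


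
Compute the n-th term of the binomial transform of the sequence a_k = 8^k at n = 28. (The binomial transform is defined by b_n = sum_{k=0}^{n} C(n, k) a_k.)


With a_k = 8^k, b_n = sum_{k=0}^{n} C(n, k) 8^k = (1 + 8)^n by the binomial theorem.
For n = 28: (1 + 8)^28 = 9^28 = 523347633027360537213511521.

523347633027360537213511521


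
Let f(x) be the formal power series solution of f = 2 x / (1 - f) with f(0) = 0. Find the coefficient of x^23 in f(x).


Apply Lagrange inversion: f = 2 x * phi(f) with phi(t) = 1/(1 - t), so
[x^n] f = 2^n * (1/n) [t^(n-1)] phi(t)^n = 2^n * (1/n) [t^(n-1)] (1 - t)^(-n) = 2^n * (1/n) C(2n - 2, n - 1) = 2^n * C_{n-1}.
For n = 23: C_22 = C(44, 22) / 23 = 2104098963720/23 = 91482563640.
With the 2^23 = 8388608 factor, the coefficient is 8388608 * 91482563640 = 767411365211013120.

767411365211013120


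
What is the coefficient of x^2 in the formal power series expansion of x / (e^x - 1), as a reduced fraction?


The exponential generating function for Bernoulli numbers is
x / (e^x - 1) = sum_{k>=0} B_k x^k / k!.
So the coefficient of x^2 in x / (e^x - 1) is B_2 / 2!.
Computing: B_2 = 1/6, 2! = 2, giving
1/6 / 2 = 1/12.

1/12


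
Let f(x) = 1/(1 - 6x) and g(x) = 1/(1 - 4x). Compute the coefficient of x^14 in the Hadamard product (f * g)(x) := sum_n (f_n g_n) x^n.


f has coefficients f_k = 6^k and g has coefficients g_k = 4^k, so the Hadamard product has coefficient (f*g)_k = 6^k * 4^k = 24^k.
For k = 14: 24^14 = 21035720123168587776.

21035720123168587776


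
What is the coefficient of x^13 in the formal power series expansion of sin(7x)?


The Maclaurin series is sin(t) = sum_{k>=0} (-1)^k t^(2k+1) / (2k+1)!, so substituting t = 7x, only odd powers of x are nonzero, with coefficient of x^(2k+1) equal to (-1)^k 7^(2k+1) / (2k+1)!.
Write 13 = 2*6 + 1, giving the coefficient (-1)^6 * 7^13 / 13! = 96889010407/6227020800 = 13841287201/889574400.

13841287201/889574400


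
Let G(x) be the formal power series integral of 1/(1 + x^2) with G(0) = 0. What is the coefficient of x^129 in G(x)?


1/(1 + x^2) = sum_{j>=0} (-1)^j x^(2j). Integrating termwise with G(0) = 0:
G(x) = sum_{j>=0} (-1)^j x^(2j+1) / (2j+1) = arctan(x).
Only odd powers are nonzero. For x^129 write 129 = 2*64 + 1, giving
(-1)^64 / 129 = 1/129 = 1/129.

1/129


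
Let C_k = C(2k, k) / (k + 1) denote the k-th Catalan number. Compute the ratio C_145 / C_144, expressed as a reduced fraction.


Using C_k = (2k)! / (k! (k+1)!), the ratio C_{k+1}/C_k simplifies to
C_{k+1}/C_k = [(2k+2)! / ((k+1)! (k+2)!)] * [k! (k+1)! / (2k)!]
 = (2k+2)(2k+1) / ((k+1)(k+2)) = 2(2k+1) / (k+2).
For k = 144: 2(2*144 + 1) / (144 + 2) = 578/146 = 289/73.

289/73


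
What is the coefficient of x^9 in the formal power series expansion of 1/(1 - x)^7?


The negative binomial / multiset identity is
1/(1 - x)^r = sum_{k>=0} C(k + r - 1, r - 1) x^k.
Here r = 7 and k = 9, so the coefficient is
C(9 + 6, 6) = C(15, 6)
= 5005

5005
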